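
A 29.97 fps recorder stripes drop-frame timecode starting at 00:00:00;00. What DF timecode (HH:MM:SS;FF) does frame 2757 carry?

00:01:31;29

Ten DF minutes hold 17982 frames, so frame 2757 lies in block 0 (frames 0–17981) with 2757 frames into that block.
The block's first minute is 1800 frames and the rest 1798 each; 2757 frames reaches minute 1, so 0 × 18 + 1 × 2 = 2 labels have been skipped so far.
Adding those back, label number 2757 + 2 = 2759 at 30 labels/s is 91 s + 29 f = 0 h 1 min 31 s frame 29, i.e. 00:01:31;29.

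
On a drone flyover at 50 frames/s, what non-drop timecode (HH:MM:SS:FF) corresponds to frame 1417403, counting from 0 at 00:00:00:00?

1417403 ÷ 50 = 28348 full seconds, remainder 3 frames.
28348 s = 7 h 52 min 28 s.
Timecode: 07:52:28:03.

07:52:28:03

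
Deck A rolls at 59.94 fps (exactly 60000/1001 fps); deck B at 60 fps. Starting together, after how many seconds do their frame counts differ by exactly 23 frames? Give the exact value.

The gap grows by |60 − 60000/1001| = 60/1001 frames per second.
Time for a 23-frame gap: 23 ÷ (60/1001) = 23023/60 s.

23023/60 seconds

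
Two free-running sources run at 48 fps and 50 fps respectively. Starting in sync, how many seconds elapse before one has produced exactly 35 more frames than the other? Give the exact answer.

The gap grows by |50 − 48| = 2 frames per second.
Time for a 35-frame gap: 35 ÷ (2) = 17.5 s.

17.5 seconds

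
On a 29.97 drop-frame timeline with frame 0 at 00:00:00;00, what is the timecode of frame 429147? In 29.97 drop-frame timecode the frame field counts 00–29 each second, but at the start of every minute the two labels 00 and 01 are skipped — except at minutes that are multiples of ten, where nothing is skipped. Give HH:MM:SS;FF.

03:58:39;07

Each 10-minute DF block holds 10 × 60 × 30 − 9 × 2 = 17982 frames. 429147 ÷ 17982 → 23 full blocks, remainder 15561.
Within the partial block the first minute is 1800 frames and each further minute 1798, so 8 further minute boundaries passed. Total skipped labels = 18 × 23 + 2 × 8 = 430.
Non-drop label index = 429147 + 430 = 429577; at 30 labels/s that is 03:58:39:07, i.e. DF 03:58:39;07.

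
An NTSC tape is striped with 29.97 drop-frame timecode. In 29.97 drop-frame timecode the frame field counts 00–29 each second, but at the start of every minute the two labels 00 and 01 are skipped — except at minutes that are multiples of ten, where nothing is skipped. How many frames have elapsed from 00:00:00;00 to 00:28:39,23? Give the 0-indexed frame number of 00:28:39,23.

51541

Complete 10-minute blocks: 2, each 17982 frames → 35964.
Remaining 8 whole minutes in the current block: 1800 + 7 × 1798 = 14386 frames.
Within the current minute: 39 × 30 + 23 − 2 = 1191 (labels ;00/;01 skipped at this minute). Total = 35964 + 14386 + 1191 = 51541.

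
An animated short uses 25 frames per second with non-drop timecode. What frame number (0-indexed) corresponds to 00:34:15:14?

Total seconds to the label: (0 × 3600 + 34 × 60 + 15) = 2055.
Frame index = 2055 × 25 + 14 = 51389.

frame 51389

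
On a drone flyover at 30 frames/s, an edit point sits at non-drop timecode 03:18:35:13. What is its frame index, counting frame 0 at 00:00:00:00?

Total seconds to the label: (3 × 3600 + 18 × 60 + 35) = 11915.
Frame index = 11915 × 30 + 13 = 357463.

357463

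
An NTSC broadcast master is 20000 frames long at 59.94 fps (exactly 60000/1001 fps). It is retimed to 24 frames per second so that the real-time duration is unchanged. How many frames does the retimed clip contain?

8008 frames

Target frames = source frames × (target rate / source rate) = 20000 × (24)/(60000/1001) = 20000 × 1001/2500 = 8008.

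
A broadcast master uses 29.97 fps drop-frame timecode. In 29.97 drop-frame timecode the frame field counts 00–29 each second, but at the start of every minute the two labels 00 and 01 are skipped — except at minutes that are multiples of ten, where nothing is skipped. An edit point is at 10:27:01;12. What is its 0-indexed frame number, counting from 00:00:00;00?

As if non-drop at 30 labels/s: (10 × 3600 + 27 × 60 + 1) × 30 + 12 = 1128642.
Minute boundaries passed: 627; those not divisible by 10: 627 − 62 = 565; dropped labels = 2 × 565 = 1130.
Actual frame index = 1128642 − 1130 = 1127512.

1127512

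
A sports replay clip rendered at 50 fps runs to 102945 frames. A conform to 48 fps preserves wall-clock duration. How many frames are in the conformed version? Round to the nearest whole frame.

Frames at target rate = 102945 × (48) / (50) = 494136/5 ≈ 98827.200.
Nearest whole frame: 98827.

98827 frames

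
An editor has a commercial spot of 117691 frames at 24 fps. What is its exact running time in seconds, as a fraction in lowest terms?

117691/24 seconds

Running time = 117691 ÷ (24) = 117691 × 1/24 = 117691/24 s.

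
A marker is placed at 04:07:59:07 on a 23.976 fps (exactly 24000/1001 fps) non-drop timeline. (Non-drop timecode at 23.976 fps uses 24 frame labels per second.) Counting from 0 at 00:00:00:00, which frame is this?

Total seconds to the label: (4 × 3600 + 7 × 60 + 59) = 14879.
Frame index = 14879 × 24 + 7 = 357103.

frame 357103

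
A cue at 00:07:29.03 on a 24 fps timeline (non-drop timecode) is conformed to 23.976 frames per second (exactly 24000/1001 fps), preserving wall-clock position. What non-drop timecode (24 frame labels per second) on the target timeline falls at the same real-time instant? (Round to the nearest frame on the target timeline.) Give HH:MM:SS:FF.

00:07:28:16

Source frame index: (0×3600 + 7×60 + 29) × 24 + 3 = 10779.
Real time: 10779 / (24) = 3593/8 s.
Target frame: (3593/8) × (24000/1001) = 10779000/1001 ≈ 10768.232 → 10768.
At 24 labels/s: frame 10768 → 00:07:28:16.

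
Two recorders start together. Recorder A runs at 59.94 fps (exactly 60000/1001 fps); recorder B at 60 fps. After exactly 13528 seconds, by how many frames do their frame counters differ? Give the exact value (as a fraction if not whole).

811680/1001 frames

A emits 60000/1001 × 13528 = 811680000/1001 frames; B emits 60 × 13528 = 811680.
Difference = 811680/1001 frames (≈ 810.8691); B is ahead of A.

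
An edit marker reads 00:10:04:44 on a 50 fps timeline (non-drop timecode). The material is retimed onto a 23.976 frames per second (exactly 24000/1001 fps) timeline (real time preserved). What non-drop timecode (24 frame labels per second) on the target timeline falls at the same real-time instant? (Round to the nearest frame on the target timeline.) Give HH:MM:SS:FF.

Source frame index: (0×3600 + 10×60 + 4) × 50 + 44 = 30244.
Real time: 30244 / (50) = 15122/25 s.
Target frame: (15122/25) × (24000/1001) = 14517120/1001 ≈ 14502.617 → 14503.
At 24 labels/s: frame 14503 → 00:10:04:07.

00:10:04:07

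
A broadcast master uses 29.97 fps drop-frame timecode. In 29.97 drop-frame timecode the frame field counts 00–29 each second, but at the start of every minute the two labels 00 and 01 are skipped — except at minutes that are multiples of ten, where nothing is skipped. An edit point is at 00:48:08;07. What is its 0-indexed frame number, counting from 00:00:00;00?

86559

Complete 10-minute blocks: 4, each 17982 frames → 71928.
Remaining 8 whole minutes in the current block: 1800 + 7 × 1798 = 14386 frames.
Within the current minute: 8 × 30 + 7 − 2 = 245 (labels ;00/;01 skipped at this minute). Total = 71928 + 14386 + 245 = 86559.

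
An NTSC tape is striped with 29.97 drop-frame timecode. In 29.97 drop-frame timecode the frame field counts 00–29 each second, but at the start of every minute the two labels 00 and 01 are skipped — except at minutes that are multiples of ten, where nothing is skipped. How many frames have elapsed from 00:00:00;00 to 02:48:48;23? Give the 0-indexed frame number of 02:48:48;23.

303559

Complete 10-minute blocks: 16, each 17982 frames → 287712.
Remaining 8 whole minutes in the current block: 1800 + 7 × 1798 = 14386 frames.
Within the current minute: 48 × 30 + 23 − 2 = 1461 (labels ;00/;01 skipped at this minute). Total = 287712 + 14386 + 1461 = 303559.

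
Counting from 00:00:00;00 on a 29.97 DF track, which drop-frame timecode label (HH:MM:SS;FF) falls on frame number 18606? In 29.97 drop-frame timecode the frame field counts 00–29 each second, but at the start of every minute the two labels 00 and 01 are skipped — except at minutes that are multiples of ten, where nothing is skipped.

Each 10-minute DF block holds 10 × 60 × 30 − 9 × 2 = 17982 frames. 18606 ÷ 17982 → 1 full block, remainder 624.
Within the partial block the first minute is 1800 frames and each further minute 1798, so 0 further minute boundaries passed. Total skipped labels = 18 × 1 + 2 × 0 = 18.
Non-drop label index = 18606 + 18 = 18624; at 30 labels/s that is 00:10:20:24, i.e. DF 00:10:20;24.

00:10:20;24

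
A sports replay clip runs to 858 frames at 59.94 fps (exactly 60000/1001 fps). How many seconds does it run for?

14.3143 seconds

Running time = 858 / (60000/1001) = 14.3143 s.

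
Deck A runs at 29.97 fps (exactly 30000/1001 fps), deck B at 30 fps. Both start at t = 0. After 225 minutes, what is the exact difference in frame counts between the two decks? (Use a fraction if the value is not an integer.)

405000/1001 frames

225 min = 13500 s.
A emits 30000/1001 × 13500 = 405000000/1001 frames; B emits 30 × 13500 = 405000.
Difference = 405000/1001 frames (≈ 404.5954); B is ahead of A.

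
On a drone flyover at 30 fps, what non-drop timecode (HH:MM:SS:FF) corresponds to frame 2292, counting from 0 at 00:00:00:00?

2292 ÷ 30 = 76 full seconds, remainder 12 frames.
76 s = 0 h 1 min 16 s.
Timecode: 00:01:16:12.

00:01:16:12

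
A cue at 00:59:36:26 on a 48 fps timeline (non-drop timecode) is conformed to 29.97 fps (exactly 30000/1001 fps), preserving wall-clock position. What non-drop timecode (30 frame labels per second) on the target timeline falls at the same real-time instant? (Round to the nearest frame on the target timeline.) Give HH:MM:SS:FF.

Source frame index: (0×3600 + 59×60 + 36) × 48 + 26 = 171674.
Real time: 171674 / (48) = 85837/24 s.
Target frame: (85837/24) × (30000/1001) = 107296250/1001 ≈ 107189.061 → 107189.
At 30 labels/s: frame 107189 → 00:59:32:29.

00:59:32:29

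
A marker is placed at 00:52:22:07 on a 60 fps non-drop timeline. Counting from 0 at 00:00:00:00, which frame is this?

frame 188527

Total seconds to the label: (0 × 3600 + 52 × 60 + 22) = 3142.
Frame index = 3142 × 60 + 7 = 188527.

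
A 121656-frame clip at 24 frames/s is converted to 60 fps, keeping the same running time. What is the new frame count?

Target frames = source frames × (target rate / source rate) = 121656 × (60)/(24) = 121656 × 5/2 = 304140.

304140 frames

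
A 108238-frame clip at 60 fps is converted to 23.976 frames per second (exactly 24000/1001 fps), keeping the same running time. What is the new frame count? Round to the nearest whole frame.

43252 frames

Frames at target rate = 108238 × (24000/1001) / (60) = 3330400/77 ≈ 43251.948.
Nearest whole frame: 43252.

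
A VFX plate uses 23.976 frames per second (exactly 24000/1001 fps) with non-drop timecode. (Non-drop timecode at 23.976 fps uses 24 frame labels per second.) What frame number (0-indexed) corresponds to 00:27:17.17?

frame 39305

Total seconds to the label: (0 × 3600 + 27 × 60 + 17) = 1637.
Frame index = 1637 × 24 + 17 = 39305.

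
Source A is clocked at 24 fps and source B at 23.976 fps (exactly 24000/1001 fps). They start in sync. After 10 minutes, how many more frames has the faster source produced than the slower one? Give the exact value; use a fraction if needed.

14400/1001 frames

10 min = 600 s.
A emits 24 × 600 = 14400 frames; B emits 24000/1001 × 600 = 14400000/1001.
Difference = 14400/1001 frames (≈ 14.3856); B is behind A.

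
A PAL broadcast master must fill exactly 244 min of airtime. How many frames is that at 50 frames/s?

732000 frames

244 min = 14640 s.
Frames = 14640 × 50 = 732000.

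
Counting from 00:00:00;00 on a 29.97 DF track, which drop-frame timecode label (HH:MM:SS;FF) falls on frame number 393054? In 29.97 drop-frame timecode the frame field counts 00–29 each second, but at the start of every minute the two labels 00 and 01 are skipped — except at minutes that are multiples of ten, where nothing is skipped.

Each 10-minute DF block holds 10 × 60 × 30 − 9 × 2 = 17982 frames. 393054 ÷ 17982 → 21 full blocks, remainder 15432.
Within the partial block the first minute is 1800 frames and each further minute 1798, so 8 further minute boundaries passed. Total skipped labels = 18 × 21 + 2 × 8 = 394.
Non-drop label index = 393054 + 394 = 393448; at 30 labels/s that is 03:38:34:28, i.e. DF 03:38:34;28.

03:38:34;28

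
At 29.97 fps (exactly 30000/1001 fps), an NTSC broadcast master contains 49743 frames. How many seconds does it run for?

Running time = 49743 / (30000/1001) = 1659.7581 s.

1659.7581 seconds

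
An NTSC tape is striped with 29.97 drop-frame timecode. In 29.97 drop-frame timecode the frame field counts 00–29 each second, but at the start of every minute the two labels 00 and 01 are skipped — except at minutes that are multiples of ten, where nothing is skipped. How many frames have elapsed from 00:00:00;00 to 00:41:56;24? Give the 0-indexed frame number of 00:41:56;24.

75430

Complete 10-minute blocks: 4, each 17982 frames → 71928.
Remaining 1 whole minute in the current block: 1800 + 0 × 1798 = 1800 frames.
Within the current minute: 56 × 30 + 24 − 2 = 1702 (labels ;00/;01 skipped at this minute). Total = 71928 + 1800 + 1702 = 75430.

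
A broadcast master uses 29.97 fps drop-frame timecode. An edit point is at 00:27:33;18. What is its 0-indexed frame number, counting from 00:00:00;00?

49558

Complete 10-minute blocks: 2, each 17982 frames → 35964.
Remaining 7 whole minutes in the current block: 1800 + 6 × 1798 = 12588 frames.
Within the current minute: 33 × 30 + 18 − 2 = 1006 (labels ;00/;01 skipped at this minute). Total = 35964 + 12588 + 1006 = 49558.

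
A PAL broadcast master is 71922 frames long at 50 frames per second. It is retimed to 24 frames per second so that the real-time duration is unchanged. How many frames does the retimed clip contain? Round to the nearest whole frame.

34523 frames

Frames at target rate = 71922 × (24) / (50) = 863064/25 ≈ 34522.560.
Nearest whole frame: 34523.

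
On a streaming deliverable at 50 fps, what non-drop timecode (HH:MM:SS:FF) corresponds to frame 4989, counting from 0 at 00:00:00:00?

00:01:39:39

4989 ÷ 50 = 99 full seconds, remainder 39 frames.
99 s = 0 h 1 min 39 s.
Timecode: 00:01:39:39.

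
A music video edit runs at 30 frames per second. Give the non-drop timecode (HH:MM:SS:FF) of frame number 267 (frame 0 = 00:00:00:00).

00:00:08:27

267 ÷ 30 = 8 full seconds, remainder 27 frames.
8 s = 0 h 0 min 8 s.
Timecode: 00:00:08:27.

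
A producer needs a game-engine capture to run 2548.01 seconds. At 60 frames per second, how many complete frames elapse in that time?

Frames = 2548.01 × 60 = 764403/5 ≈ 152880.6000.
Complete frames: 152880.

152880 frames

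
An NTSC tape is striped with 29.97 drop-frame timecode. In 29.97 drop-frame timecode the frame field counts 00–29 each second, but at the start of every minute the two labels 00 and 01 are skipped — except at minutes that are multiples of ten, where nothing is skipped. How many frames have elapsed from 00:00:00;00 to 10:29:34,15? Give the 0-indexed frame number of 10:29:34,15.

1132101

As if non-drop at 30 labels/s: (10 × 3600 + 29 × 60 + 34) × 30 + 15 = 1133235.
Minute boundaries passed: 629; those not divisible by 10: 629 − 62 = 567; dropped labels = 2 × 567 = 1134.
Actual frame index = 1133235 − 1134 = 1132101.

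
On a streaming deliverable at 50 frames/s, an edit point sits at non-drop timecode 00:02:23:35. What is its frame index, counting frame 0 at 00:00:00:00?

frame 7185

Total seconds to the label: (0 × 3600 + 2 × 60 + 23) = 143.
Frame index = 143 × 50 + 35 = 7185.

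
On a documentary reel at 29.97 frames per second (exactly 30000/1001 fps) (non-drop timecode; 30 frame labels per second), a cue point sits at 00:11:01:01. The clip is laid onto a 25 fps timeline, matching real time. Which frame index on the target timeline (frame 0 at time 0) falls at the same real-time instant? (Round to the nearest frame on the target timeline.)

Source frame index: (0×3600 + 11×60 + 1) × 30 + 1 = 19831.
Real time: 19831 / (30000/1001) = 19850831/30000 s.
Target frame: (19850831/30000) × (25) = 19850831/1200 ≈ 16542.359 → 16542.

frame 16542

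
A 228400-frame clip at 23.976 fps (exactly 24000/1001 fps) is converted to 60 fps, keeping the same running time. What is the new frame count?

571571 frames

Target frames = source frames × (target rate / source rate) = 228400 × (60)/(24000/1001) = 228400 × 1001/400 = 571571.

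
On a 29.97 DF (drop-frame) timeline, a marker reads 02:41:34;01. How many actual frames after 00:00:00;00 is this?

290531

As if non-drop at 30 labels/s: (2 × 3600 + 41 × 60 + 34) × 30 + 1 = 290821.
Minute boundaries passed: 161; those not divisible by 10: 161 − 16 = 145; dropped labels = 2 × 145 = 290.
Actual frame index = 290821 − 290 = 290531.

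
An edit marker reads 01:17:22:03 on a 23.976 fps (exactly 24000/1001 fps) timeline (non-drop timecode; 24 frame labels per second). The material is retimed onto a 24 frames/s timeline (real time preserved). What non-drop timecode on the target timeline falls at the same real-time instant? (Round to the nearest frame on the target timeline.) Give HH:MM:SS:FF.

01:17:26:18

Source frame index: (1×3600 + 17×60 + 22) × 24 + 3 = 111411.
Real time: 111411 / (24000/1001) = 37174137/8000 s.
Target frame: (37174137/8000) × (24) = 111522411/1000 ≈ 111522.411 → 111522.
At 24 labels/s: frame 111522 → 01:17:26:18.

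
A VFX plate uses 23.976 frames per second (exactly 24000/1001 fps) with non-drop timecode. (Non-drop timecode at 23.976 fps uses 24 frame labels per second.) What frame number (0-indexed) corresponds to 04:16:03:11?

Total seconds to the label: (4 × 3600 + 16 × 60 + 3) = 15363.
Frame index = 15363 × 24 + 11 = 368723.

368723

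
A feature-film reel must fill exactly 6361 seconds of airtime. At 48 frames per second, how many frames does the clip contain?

Frames = 6361 × 48 = 305328.

305328 frames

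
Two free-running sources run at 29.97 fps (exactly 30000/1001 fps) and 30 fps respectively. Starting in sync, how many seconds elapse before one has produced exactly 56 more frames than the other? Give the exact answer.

28028/15 seconds

The gap grows by |30 − 30000/1001| = 30/1001 frames per second.
Time for a 56-frame gap: 56 ÷ (30/1001) = 28028/15 s.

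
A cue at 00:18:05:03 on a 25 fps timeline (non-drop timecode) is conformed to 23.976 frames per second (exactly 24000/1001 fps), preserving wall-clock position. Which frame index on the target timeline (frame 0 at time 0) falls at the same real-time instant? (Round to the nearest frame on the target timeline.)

frame 26017

Source frame index: (0×3600 + 18×60 + 5) × 25 + 3 = 27128.
Real time: 27128 / (25) = 27128/25 s.
Target frame: (27128/25) × (24000/1001) = 26042880/1001 ≈ 26016.863 → 26017.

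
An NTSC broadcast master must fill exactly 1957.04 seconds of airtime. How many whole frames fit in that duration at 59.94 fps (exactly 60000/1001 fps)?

Frames = 1957.04 × 60000/1001 = 117422400/1001 ≈ 117305.0949.
Complete frames: 117305.

117305 frames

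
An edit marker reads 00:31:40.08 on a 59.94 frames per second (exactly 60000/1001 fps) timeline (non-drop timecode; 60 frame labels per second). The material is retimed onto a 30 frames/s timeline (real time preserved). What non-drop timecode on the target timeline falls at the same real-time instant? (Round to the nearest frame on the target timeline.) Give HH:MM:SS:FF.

Source frame index: (0×3600 + 31×60 + 40) × 60 + 8 = 114008.
Real time: 114008 / (60000/1001) = 14265251/7500 s.
Target frame: (14265251/7500) × (30) = 14265251/250 ≈ 57061.004 → 57061.
At 30 labels/s: frame 57061 → 00:31:42:01.

00:31:42:01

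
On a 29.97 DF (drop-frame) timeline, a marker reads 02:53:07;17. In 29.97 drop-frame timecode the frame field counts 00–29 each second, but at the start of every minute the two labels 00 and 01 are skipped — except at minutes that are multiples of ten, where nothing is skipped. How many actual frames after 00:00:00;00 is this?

As if non-drop at 30 labels/s: (2 × 3600 + 53 × 60 + 7) × 30 + 17 = 311627.
Minute boundaries passed: 173; those not divisible by 10: 173 − 17 = 156; dropped labels = 2 × 156 = 312.
Actual frame index = 311627 − 312 = 311315.

311315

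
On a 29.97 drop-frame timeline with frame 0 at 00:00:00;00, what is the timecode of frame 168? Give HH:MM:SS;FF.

Ten DF minutes hold 17982 frames, so frame 168 lies in block 0 (frames 0–17981) with 168 frames into that block.
The block's first minute is 1800 frames and the rest 1798 each; 168 frames reaches minute 0, so 0 × 18 + 0 × 2 = 0 labels have been skipped so far.
Adding those back, label number 168 + 0 = 168 at 30 labels/s is 5 s + 18 f = 0 h 0 min 5 s frame 18, i.e. 00:00:05;18.

00:00:05;18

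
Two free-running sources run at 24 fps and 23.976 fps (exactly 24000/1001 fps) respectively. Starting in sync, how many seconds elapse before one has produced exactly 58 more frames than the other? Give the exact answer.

29029/12 seconds

The gap grows by |24000/1001 − 24| = 24/1001 frames per second.
Time for a 58-frame gap: 58 ÷ (24/1001) = 29029/12 s.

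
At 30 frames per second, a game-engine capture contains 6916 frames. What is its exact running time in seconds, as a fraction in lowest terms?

3458/15 seconds

Running time = 6916 ÷ (30) = 6916 × 1/30 = 3458/15 s.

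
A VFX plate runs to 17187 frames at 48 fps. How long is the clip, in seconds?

358.0625 seconds

Running time = 17187 / (48) = 358.0625 s.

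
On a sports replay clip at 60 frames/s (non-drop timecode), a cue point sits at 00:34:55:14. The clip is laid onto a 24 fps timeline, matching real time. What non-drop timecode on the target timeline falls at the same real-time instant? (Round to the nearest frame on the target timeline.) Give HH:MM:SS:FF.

Source frame index: (0×3600 + 34×60 + 55) × 60 + 14 = 125714.
Real time: 125714 / (60) = 62857/30 s.
Target frame: (62857/30) × (24) = 251428/5 ≈ 50285.600 → 50286.
At 24 labels/s: frame 50286 → 00:34:55:06.

00:34:55:06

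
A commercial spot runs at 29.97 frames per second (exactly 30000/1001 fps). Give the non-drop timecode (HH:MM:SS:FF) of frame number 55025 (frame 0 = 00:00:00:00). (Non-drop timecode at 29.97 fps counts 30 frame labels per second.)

55025 ÷ 30 = 1834 full seconds, remainder 5 frames.
1834 s = 0 h 30 min 34 s.
Timecode: 00:30:34:05.

00:30:34:05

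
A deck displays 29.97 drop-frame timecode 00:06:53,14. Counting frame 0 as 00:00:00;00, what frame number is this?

As if non-drop at 30 labels/s: (0 × 3600 + 6 × 60 + 53) × 30 + 14 = 12404.
Minute boundaries passed: 6; those not divisible by 10: 6 − 0 = 6; dropped labels = 2 × 6 = 12.
Actual frame index = 12404 − 12 = 12392.

12392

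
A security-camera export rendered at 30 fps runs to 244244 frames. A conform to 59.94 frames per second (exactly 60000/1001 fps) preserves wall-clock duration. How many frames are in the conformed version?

488000 frames

Target frames = source frames × (target rate / source rate) = 244244 × (60000/1001)/(30) = 244244 × 2000/1001 = 488000.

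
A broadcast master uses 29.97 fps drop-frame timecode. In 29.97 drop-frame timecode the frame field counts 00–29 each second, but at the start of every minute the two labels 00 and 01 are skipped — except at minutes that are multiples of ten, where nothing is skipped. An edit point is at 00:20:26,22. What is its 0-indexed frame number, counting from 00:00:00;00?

Complete 10-minute blocks: 2, each 17982 frames → 35964.
Remaining 0 whole minutes in the current block: 0 frames.
Within the current minute: 26 × 30 + 22 = 802. Total = 35964 + 0 + 802 = 36766.

36766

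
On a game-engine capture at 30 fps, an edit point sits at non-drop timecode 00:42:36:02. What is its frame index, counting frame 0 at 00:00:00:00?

Total seconds to the label: (0 × 3600 + 42 × 60 + 36) = 2556.
Frame index = 2556 × 30 + 2 = 76682.

frame 76682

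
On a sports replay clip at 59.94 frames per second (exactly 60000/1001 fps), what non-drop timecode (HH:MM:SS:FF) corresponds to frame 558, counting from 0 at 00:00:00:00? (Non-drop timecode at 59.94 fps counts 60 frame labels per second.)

00:00:09:18

558 ÷ 60 = 9 full seconds, remainder 18 frames.
9 s = 0 h 0 min 9 s.
Timecode: 00:00:09:18.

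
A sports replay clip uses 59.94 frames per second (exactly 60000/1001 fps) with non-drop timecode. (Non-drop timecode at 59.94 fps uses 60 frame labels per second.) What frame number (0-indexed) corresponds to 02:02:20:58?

Total seconds to the label: (2 × 3600 + 2 × 60 + 20) = 7340.
Frame index = 7340 × 60 + 58 = 440458.

frame 440458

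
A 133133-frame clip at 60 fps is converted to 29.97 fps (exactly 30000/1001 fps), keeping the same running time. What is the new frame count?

Target frames = source frames × (target rate / source rate) = 133133 × (30000/1001)/(60) = 133133 × 500/1001 = 66500.

66500 frames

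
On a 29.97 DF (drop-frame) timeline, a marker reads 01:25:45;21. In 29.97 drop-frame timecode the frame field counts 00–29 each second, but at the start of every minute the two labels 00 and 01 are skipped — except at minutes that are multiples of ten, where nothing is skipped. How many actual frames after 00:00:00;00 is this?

154217

As if non-drop at 30 labels/s: (1 × 3600 + 25 × 60 + 45) × 30 + 21 = 154371.
Minute boundaries passed: 85; those not divisible by 10: 85 − 8 = 77; dropped labels = 2 × 77 = 154.
Actual frame index = 154371 − 154 = 154217.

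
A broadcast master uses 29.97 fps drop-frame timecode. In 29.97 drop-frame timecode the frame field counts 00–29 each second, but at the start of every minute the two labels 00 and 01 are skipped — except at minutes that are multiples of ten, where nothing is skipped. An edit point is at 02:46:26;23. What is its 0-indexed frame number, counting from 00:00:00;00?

299303

Complete 10-minute blocks: 16, each 17982 frames → 287712.
Remaining 6 whole minutes in the current block: 1800 + 5 × 1798 = 10790 frames.
Within the current minute: 26 × 30 + 23 − 2 = 801 (labels ;00/;01 skipped at this minute). Total = 287712 + 10790 + 801 = 299303.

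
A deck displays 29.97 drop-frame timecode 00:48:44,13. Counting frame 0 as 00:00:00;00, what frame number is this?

Complete 10-minute blocks: 4, each 17982 frames → 71928.
Remaining 8 whole minutes in the current block: 1800 + 7 × 1798 = 14386 frames.
Within the current minute: 44 × 30 + 13 − 2 = 1331 (labels ;00/;01 skipped at this minute). Total = 71928 + 14386 + 1331 = 87645.

87645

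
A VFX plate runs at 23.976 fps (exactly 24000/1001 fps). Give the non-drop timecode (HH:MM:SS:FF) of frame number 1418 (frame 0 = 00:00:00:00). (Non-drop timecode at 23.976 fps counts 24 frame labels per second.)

1418 ÷ 24 = 59 full seconds, remainder 2 frames.
59 s = 0 h 0 min 59 s.
Timecode: 00:00:59:02.

00:00:59:02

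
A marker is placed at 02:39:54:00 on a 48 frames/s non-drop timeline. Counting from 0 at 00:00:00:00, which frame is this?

Total seconds to the label: (2 × 3600 + 39 × 60 + 54) = 9594.
Frame index = 9594 × 48 + 0 = 460512.

460512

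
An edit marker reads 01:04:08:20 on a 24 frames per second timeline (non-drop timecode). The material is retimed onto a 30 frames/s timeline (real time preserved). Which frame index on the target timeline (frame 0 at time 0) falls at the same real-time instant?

Source frame index: (1×3600 + 4×60 + 8) × 24 + 20 = 92372.
Real time: 92372 / (24) = 23093/6 s.
Target frame: (23093/6) × (30) = 115465.

frame 115465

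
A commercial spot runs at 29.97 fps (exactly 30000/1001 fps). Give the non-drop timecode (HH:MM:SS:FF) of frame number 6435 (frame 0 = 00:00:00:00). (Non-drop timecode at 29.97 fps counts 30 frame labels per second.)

6435 ÷ 30 = 214 full seconds, remainder 15 frames.
214 s = 0 h 3 min 34 s.
Timecode: 00:03:34:15.

00:03:34:15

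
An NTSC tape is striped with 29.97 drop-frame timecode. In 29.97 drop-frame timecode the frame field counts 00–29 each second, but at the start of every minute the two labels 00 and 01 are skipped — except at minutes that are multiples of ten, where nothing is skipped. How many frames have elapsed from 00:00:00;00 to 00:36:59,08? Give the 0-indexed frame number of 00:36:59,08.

66512

Complete 10-minute blocks: 3, each 17982 frames → 53946.
Remaining 6 whole minutes in the current block: 1800 + 5 × 1798 = 10790 frames.
Within the current minute: 59 × 30 + 8 − 2 = 1776 (labels ;00/;01 skipped at this minute). Total = 53946 + 10790 + 1776 = 66512.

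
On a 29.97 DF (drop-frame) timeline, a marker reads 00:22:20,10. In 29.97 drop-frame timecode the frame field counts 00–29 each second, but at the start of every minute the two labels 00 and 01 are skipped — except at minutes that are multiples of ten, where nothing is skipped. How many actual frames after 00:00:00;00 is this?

Complete 10-minute blocks: 2, each 17982 frames → 35964.
Remaining 2 whole minutes in the current block: 1800 + 1 × 1798 = 3598 frames.
Within the current minute: 20 × 30 + 10 − 2 = 608 (labels ;00/;01 skipped at this minute). Total = 35964 + 3598 + 608 = 40170.

40170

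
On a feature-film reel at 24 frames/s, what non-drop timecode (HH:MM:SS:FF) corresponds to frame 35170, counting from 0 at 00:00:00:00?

00:24:25:10

35170 ÷ 24 = 1465 full seconds, remainder 10 frames.
1465 s = 0 h 24 min 25 s.
Timecode: 00:24:25:10.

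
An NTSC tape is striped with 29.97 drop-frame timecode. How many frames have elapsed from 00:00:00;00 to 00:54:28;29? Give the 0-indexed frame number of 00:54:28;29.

97971

Complete 10-minute blocks: 5, each 17982 frames → 89910.
Remaining 4 whole minutes in the current block: 1800 + 3 × 1798 = 7194 frames.
Within the current minute: 28 × 30 + 29 − 2 = 867 (labels ;00/;01 skipped at this minute). Total = 89910 + 7194 + 867 = 97971.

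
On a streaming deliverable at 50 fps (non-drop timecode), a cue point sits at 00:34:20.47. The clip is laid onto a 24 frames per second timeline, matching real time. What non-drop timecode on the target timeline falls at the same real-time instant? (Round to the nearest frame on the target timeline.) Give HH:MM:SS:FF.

Source frame index: (0×3600 + 34×60 + 20) × 50 + 47 = 103047.
Real time: 103047 / (50) = 103047/50 s.
Target frame: (103047/50) × (24) = 1236564/25 ≈ 49462.560 → 49463.
At 24 labels/s: frame 49463 → 00:34:20:23.

00:34:20:23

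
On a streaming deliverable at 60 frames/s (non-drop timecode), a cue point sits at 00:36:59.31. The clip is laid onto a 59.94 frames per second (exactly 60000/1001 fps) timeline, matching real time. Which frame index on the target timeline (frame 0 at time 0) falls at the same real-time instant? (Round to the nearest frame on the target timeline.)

frame 133038

Source frame index: (0×3600 + 36×60 + 59) × 60 + 31 = 133171.
Real time: 133171 / (60) = 133171/60 s.
Target frame: (133171/60) × (60000/1001) = 133171000/1001 ≈ 133037.962 → 133038.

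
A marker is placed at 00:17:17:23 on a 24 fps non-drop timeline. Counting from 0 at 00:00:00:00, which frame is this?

frame 24911

Total seconds to the label: (0 × 3600 + 17 × 60 + 17) = 1037.
Frame index = 1037 × 24 + 23 = 24911.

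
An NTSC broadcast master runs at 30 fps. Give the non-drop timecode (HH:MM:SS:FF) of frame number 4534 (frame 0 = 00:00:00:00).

4534 ÷ 30 = 151 full seconds, remainder 4 frames.
151 s = 0 h 2 min 31 s.
Timecode: 00:02:31:04.

00:02:31:04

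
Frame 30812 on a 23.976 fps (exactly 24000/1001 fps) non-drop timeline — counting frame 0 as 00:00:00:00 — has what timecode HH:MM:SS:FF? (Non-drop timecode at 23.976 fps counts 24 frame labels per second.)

30812 ÷ 24 = 1283 full seconds, remainder 20 frames.
1283 s = 0 h 21 min 23 s.
Timecode: 00:21:23:20.

00:21:23:20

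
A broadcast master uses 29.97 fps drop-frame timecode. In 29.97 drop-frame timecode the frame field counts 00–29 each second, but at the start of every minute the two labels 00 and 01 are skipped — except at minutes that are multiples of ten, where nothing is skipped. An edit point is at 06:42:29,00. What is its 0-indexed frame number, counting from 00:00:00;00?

Complete 10-minute blocks: 40, each 17982 frames → 719280.
Remaining 2 whole minutes in the current block: 1800 + 1 × 1798 = 3598 frames.
Within the current minute: 29 × 30 + 0 − 2 = 868 (labels ;00/;01 skipped at this minute). Total = 719280 + 3598 + 868 = 723746.

723746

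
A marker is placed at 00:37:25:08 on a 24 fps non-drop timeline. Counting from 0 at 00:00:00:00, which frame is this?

53888

Total seconds to the label: (0 × 3600 + 37 × 60 + 25) = 2245.
Frame index = 2245 × 24 + 8 = 53888.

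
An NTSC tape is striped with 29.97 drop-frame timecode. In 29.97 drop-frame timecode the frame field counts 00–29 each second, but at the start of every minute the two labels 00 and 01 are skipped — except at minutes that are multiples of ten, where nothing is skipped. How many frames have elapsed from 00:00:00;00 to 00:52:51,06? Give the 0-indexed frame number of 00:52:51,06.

95042

As if non-drop at 30 labels/s: (0 × 3600 + 52 × 60 + 51) × 30 + 6 = 95136.
Minute boundaries passed: 52; those not divisible by 10: 52 − 5 = 47; dropped labels = 2 × 47 = 94.
Actual frame index = 95136 − 94 = 95042.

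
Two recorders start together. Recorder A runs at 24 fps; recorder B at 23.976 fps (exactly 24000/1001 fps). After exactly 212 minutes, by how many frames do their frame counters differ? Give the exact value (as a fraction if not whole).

212 min = 12720 s.
A emits 24 × 12720 = 305280 frames; B emits 24000/1001 × 12720 = 305280000/1001.
Difference = 305280/1001 frames (≈ 304.9750); B is behind A.

305280/1001 frames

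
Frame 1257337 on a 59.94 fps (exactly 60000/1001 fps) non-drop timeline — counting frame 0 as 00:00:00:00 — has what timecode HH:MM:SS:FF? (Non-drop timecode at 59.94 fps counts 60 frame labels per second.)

05:49:15:37

1257337 ÷ 60 = 20955 full seconds, remainder 37 frames.
20955 s = 5 h 49 min 15 s.
Timecode: 05:49:15:37.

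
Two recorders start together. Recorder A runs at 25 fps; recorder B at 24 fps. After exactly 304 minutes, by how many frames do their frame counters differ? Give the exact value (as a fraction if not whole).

18240 frames

304 min = 18240 s.
A emits 25 × 18240 = 456000 frames; B emits 24 × 18240 = 437760.
Difference = 18240 frames; B is behind A.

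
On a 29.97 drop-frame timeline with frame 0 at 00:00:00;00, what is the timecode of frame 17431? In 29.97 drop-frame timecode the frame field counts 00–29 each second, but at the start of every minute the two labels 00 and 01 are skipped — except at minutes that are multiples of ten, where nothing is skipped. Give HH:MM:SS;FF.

00:09:41;19

Each 10-minute DF block holds 10 × 60 × 30 − 9 × 2 = 17982 frames. 17431 ÷ 17982 → 0 full blocks, remainder 17431.
Within the partial block the first minute is 1800 frames and each further minute 1798, so 9 further minute boundaries passed. Total skipped labels = 18 × 0 + 2 × 9 = 18.
Non-drop label index = 17431 + 18 = 17449; at 30 labels/s that is 00:09:41:19, i.e. DF 00:09:41;19.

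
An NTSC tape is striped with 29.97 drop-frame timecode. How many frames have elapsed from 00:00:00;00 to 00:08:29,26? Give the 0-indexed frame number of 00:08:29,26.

15280

Complete 10-minute blocks: 0, each 17982 frames → 0.
Remaining 8 whole minutes in the current block: 1800 + 7 × 1798 = 14386 frames.
Within the current minute: 29 × 30 + 26 − 2 = 894 (labels ;00/;01 skipped at this minute). Total = 0 + 14386 + 894 = 15280.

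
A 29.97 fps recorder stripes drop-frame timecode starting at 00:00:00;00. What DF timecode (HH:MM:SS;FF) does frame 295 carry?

00:00:09;25

Ten DF minutes hold 17982 frames, so frame 295 lies in block 0 (frames 0–17981) with 295 frames into that block.
The block's first minute is 1800 frames and the rest 1798 each; 295 frames reaches minute 0, so 0 × 18 + 0 × 2 = 0 labels have been skipped so far.
Adding those back, label number 295 + 0 = 295 at 30 labels/s is 9 s + 25 f = 0 h 0 min 9 s frame 25, i.e. 00:00:09;25.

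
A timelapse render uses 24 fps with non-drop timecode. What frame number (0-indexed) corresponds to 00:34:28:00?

Total seconds to the label: (0 × 3600 + 34 × 60 + 28) = 2068.
Frame index = 2068 × 24 + 0 = 49632.

frame 49632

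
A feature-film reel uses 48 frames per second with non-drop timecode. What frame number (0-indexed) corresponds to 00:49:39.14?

frame 143006

Total seconds to the label: (0 × 3600 + 49 × 60 + 39) = 2979.
Frame index = 2979 × 48 + 14 = 143006.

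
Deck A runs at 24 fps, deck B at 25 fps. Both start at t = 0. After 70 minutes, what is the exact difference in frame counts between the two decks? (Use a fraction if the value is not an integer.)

70 min = 4200 s.
A emits 24 × 4200 = 100800 frames; B emits 25 × 4200 = 105000.
Difference = 4200 frames; B is ahead of A.

4200 frames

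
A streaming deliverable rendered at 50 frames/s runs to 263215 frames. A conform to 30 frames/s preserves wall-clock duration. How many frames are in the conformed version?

Target frames = source frames × (target rate / source rate) = 263215 × (30)/(50) = 263215 × 3/5 = 157929.

157929 frames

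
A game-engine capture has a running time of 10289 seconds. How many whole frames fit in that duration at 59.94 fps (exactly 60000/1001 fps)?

Frames = 10289 × 60000/1001 = 617340000/1001 ≈ 616723.2767.
Complete frames: 616723.

616723 frames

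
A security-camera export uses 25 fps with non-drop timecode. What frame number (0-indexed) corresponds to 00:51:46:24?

77674

Total seconds to the label: (0 × 3600 + 51 × 60 + 46) = 3106.
Frame index = 3106 × 25 + 24 = 77674.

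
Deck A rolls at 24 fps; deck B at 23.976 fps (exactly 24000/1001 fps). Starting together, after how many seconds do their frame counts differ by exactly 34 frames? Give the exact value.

17017/12 seconds

The gap grows by |24000/1001 − 24| = 24/1001 frames per second.
Time for a 34-frame gap: 34 ÷ (24/1001) = 17017/12 s.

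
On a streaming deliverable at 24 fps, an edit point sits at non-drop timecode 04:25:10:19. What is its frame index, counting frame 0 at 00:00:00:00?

frame 381859

Total seconds to the label: (4 × 3600 + 25 × 60 + 10) = 15910.
Frame index = 15910 × 24 + 19 = 381859.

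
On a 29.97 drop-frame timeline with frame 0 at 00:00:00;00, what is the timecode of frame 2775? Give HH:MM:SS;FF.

00:01:32;17

Each 10-minute DF block holds 10 × 60 × 30 − 9 × 2 = 17982 frames. 2775 ÷ 17982 → 0 full blocks, remainder 2775.
Within the partial block the first minute is 1800 frames and each further minute 1798, so 1 further minute boundary passed. Total skipped labels = 18 × 0 + 2 × 1 = 2.
Non-drop label index = 2775 + 2 = 2777; at 30 labels/s that is 00:01:32:17, i.e. DF 00:01:32;17.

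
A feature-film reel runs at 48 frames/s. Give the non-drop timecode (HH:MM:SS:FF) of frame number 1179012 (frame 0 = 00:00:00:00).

06:49:22:36

1179012 ÷ 48 = 24562 full seconds, remainder 36 frames.
24562 s = 6 h 49 min 22 s.
Timecode: 06:49:22:36.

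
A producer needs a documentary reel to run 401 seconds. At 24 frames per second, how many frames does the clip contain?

Frames = 401 × 24 = 9624.

9624 frames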